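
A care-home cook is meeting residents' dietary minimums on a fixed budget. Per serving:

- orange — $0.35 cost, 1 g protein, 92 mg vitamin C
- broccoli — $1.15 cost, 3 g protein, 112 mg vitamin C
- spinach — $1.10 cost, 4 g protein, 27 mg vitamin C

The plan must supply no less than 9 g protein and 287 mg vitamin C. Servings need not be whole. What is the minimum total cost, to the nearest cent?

With two linear requirements the optimum uses one or two foods; enumerate the corners.
orange only: max(9/1, 287/92) = 9 servings → $3.15.
broccoli only: max(9/3, 287/112) = 3 servings → $3.45.
spinach only: max(9/4, 287/27) = 10.63 servings → $11.69.
orange + broccoli: intersection lies outside the first quadrant.
orange + spinach with both tight: 2.654 servings and 1.587 servings → $2.67.
broccoli + spinach with both tight: 2.466 servings and 0.4005 servings → $3.28.
Cheapest feasible corner: $2.67.

$2.67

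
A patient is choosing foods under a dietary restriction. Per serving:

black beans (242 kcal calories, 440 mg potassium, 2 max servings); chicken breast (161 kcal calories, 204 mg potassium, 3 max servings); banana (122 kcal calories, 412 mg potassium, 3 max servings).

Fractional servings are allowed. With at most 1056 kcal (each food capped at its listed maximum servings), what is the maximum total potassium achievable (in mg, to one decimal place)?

2377.0 mg

Potassium per kcal: banana 3.377, black beans 1.818, chicken breast 1.267.
Take 3 servings of banana: uses 366 kcal, +1236.0 mg potassium (running total 1236.0 mg).
Take 2 servings of black beans: uses 484 kcal, +880.0 mg potassium (running total 2116.0 mg).
Take 1.28 servings of chicken breast: uses 206 kcal, +261.0 mg potassium (running total 2377.0 mg).
Filling greedily by potassium-per-kcal is optimal for one linear limit, giving 2377.0 mg.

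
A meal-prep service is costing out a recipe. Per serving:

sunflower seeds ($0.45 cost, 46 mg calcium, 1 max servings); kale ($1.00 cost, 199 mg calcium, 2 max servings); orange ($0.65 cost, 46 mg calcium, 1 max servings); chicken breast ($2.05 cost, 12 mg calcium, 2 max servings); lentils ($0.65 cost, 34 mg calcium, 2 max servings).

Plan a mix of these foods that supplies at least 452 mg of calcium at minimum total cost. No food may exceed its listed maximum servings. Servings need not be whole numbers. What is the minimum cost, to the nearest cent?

$2.56

Cost per mg of calcium: kale $0.0050, sunflower seeds $0.0098, orange $0.0141, lentils $0.0191, chicken breast $0.1708.
Take 2 servings of kale: +398.0 mg calcium for $2.00 (total $2.00, still need 54.0 mg).
Take 1 serving of sunflower seeds: +46.0 mg calcium for $0.45 (total $2.45, still need 8.0 mg).
Take 0.1739 servings of orange: +8.0 mg calcium for $0.11 (total $2.56, still need 0.0 mg).
Greedy by cheapest-per-mg is optimal for a single linear constraint, so the minimum cost is $2.56.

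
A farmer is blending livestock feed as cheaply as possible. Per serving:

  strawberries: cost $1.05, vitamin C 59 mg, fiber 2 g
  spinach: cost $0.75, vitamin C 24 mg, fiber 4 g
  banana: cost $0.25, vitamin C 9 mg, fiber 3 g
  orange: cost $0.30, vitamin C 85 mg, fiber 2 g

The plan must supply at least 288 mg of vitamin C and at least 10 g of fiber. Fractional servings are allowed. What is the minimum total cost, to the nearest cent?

$1.27

The cheapest plan sits at a corner of the feasible region — with two constraints it uses at most two foods.
strawberries only: max(288/59, 10/2) = 5 servings → $5.25.
spinach only: max(288/24, 10/4) = 12 servings → $9.00.
banana only: max(288/9, 10/3) = 32 servings → $8.00.
orange only: max(288/85, 10/2) = 5 servings → $1.50.
strawberries + spinach with both tight: 4.851 servings and 0.07447 servings → $5.15.
strawberries + banana with both tight: 4.868 servings and 0.08805 servings → $5.13.
strawberries + orange with both targets exact would need a negative amount; discard.
spinach + banana: the both-tight solution has a negative serving — not a feasible corner.
spinach + orange with both tight: 0.9384 servings and 3.123 servings → $1.64.
banana + orange with both tight: 1.156 servings and 3.266 servings → $1.27.
Cheapest feasible corner: $1.27.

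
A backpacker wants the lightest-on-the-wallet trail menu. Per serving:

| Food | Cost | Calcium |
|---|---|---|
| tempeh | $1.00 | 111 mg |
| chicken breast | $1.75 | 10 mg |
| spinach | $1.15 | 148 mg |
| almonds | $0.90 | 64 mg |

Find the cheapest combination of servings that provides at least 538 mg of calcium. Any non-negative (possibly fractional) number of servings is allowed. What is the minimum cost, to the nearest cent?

Cost per mg of calcium: spinach $0.0078, tempeh $0.0090, almonds $0.0141, chicken breast $0.1750.
With no serving limits, use only spinach: 538 mg / 148 mg = 3.635 servings × $1.15 = $4.18.

$4.18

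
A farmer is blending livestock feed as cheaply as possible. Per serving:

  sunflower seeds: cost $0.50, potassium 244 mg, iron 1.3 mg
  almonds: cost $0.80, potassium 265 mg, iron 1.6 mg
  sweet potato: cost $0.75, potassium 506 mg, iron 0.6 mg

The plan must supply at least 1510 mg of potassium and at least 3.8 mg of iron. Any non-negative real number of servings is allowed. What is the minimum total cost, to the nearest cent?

This is a tiny linear program; its minimum lies at a vertex of the feasible set. List the vertices and price them.
sunflower seeds only: max(1510/244, 3.8/1.3) = 6.189 servings → $3.09.
almonds only: max(1510/265, 3.8/1.6) = 5.698 servings → $4.56.
sweet potato only: max(1510/506, 3.8/0.6) = 6.333 servings → $4.75.
sunflower seeds + almonds with both targets exact would need a negative amount; discard.
sunflower seeds + sweet potato with both tight: 1.988 servings and 2.025 servings → $2.51.
almonds + sweet potato with both tight: 1.563 servings and 2.166 servings → $2.87.
Cheapest feasible corner: $2.51.

$2.51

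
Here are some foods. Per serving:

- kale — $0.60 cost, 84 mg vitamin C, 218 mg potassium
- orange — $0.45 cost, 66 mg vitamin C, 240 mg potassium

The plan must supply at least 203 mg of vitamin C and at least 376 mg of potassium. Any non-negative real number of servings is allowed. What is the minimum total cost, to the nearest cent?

$1.38

Compare the cost at each extreme point of the feasible region.
kale only: max(203/84, 376/218) = 2.417 servings → $1.45.
orange only: max(203/66, 376/240) = 3.076 servings → $1.38.
kale + orange: intersection lies outside the first quadrant.
The minimum over all feasible corners is $1.38.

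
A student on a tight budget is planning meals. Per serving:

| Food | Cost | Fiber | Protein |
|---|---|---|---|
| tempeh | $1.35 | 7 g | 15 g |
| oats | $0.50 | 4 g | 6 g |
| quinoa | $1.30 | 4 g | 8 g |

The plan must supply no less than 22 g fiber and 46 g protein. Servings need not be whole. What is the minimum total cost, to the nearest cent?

At the optimum either one food covers both requirements or two foods hit both targets exactly; no other combination can be cheaper.
tempeh only: max(22/7, 46/15) = 3.143 servings → $4.24.
oats only: max(22/4, 46/6) = 7.667 servings → $3.83.
quinoa only: max(22/4, 46/8) = 5.75 servings → $7.47.
tempeh + oats with both tight: 2.889 servings and 0.4444 servings → $4.12.
tempeh + quinoa with both tight: 2 servings and 2 servings → $5.30.
oats + quinoa: the both-tight solution has a negative serving — not a feasible corner.
The minimum over all feasible corners is $3.83.

$3.83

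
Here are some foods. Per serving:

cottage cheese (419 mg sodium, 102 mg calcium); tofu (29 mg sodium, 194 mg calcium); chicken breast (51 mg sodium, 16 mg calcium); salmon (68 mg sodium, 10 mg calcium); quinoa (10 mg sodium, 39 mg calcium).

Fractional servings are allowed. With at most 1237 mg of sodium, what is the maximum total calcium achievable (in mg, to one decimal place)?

8275.1 mg

Calcium per mg sodium: tofu 6.69, quinoa 3.9, chicken breast 0.3137, cottage cheese 0.2434, salmon 0.1471.
With no serving limits, spend the whole sodium allowance on tofu: 1237 mg / 29 mg × 194 mg = 8275.1 mg.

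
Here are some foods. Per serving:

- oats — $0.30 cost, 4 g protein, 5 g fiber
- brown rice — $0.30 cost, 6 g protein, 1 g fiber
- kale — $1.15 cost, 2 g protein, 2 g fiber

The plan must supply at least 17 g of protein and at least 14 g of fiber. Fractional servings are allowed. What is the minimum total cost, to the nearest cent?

$1.11

The cheapest plan sits at a corner of the feasible region — with two constraints it uses at most two foods.
oats only: max(17/4, 14/5) = 4.25 servings → $1.27.
brown rice only: max(17/6, 14/1) = 14 servings → $4.20.
kale only: max(17/2, 14/2) = 8.5 servings → $9.78.
oats + brown rice with both tight: 2.577 servings and 1.115 servings → $1.11.
oats + kale: the both-tight solution has a negative serving — not a feasible corner.
brown rice + kale with both tight: 0.6 servings and 6.7 servings → $7.88.
So the least-cost plan costs $1.11.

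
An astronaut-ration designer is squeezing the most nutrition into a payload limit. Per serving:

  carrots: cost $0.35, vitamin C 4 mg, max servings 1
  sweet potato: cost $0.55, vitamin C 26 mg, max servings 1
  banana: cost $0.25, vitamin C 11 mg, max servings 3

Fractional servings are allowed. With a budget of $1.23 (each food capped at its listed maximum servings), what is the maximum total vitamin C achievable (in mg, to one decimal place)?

Vitamin C per dollar: sweet potato 47.27, banana 44, carrots 11.43.
Take 1 serving of sweet potato: spends $0.55, +26.0 mg vitamin C (running total 26.0 mg).
Take 2.72 servings of banana: spends $0.68, +29.9 mg vitamin C (running total 55.9 mg).
Filling greedily by vitamin C-per-dollar is optimal for one linear limit, giving 55.9 mg.

55.9 mg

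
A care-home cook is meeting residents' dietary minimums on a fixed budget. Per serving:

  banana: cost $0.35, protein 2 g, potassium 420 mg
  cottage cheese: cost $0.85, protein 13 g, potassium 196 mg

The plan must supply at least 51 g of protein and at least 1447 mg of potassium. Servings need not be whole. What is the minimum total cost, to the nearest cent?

An LP optimum is at a vertex; with two nutrient constraints at most two foods are used. Check each candidate.
banana only: max(51/2, 1447/420) = 25.5 servings → $8.93.
cottage cheese only: max(51/13, 1447/196) = 7.383 servings → $6.28.
banana + cottage cheese with both tight: 1.739 servings and 3.655 servings → $3.72.
Cheapest feasible corner: $3.72.

$3.72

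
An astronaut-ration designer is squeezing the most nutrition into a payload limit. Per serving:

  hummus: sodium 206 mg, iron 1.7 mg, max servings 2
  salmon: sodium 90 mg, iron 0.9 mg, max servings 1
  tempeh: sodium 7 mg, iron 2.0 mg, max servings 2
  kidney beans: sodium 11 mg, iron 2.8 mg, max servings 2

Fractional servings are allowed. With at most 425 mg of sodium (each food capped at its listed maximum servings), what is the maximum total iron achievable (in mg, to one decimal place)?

13.0 mg

Iron per mg sodium: tempeh 0.2857, kidney beans 0.2545, salmon 0.01, hummus 0.008252.
Take 2 servings of tempeh: uses 14 mg sodium, +4.0 mg iron (running total 4.0 mg).
Take 2 servings of kidney beans: uses 22 mg sodium, +5.6 mg iron (running total 9.6 mg).
Take 1 serving of salmon: uses 90 mg sodium, +0.9 mg iron (running total 10.5 mg).
Take 1.451 servings of hummus: uses 299 mg sodium, +2.5 mg iron (running total 13.0 mg).
Filling greedily by iron-per-mg sodium is optimal for one linear limit, giving 13.0 mg.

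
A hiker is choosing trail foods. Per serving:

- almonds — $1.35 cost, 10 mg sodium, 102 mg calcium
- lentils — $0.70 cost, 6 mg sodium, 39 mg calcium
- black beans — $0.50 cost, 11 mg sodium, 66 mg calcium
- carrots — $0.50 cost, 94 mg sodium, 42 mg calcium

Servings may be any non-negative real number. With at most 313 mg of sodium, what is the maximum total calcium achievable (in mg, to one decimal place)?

3192.6 mg

Calcium per mg sodium: almonds 10.2, lentils 6.5, black beans 6, carrots 0.4468.
With no serving limits, spend the whole sodium allowance on almonds: 313 mg / 10 mg × 102 mg = 3192.6 mg.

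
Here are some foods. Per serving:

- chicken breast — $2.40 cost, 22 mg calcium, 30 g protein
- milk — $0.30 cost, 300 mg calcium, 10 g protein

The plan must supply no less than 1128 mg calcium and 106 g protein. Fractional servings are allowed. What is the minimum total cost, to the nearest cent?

$3.18

At the optimum either one food covers both requirements or two foods hit both targets exactly; no other combination can be cheaper.
chicken breast only: max(1128/22, 106/30) = 51.27 servings → $123.05.
milk only: max(1128/300, 106/10) = 10.6 servings → $3.18.
chicken breast + milk with both tight: 2.337 servings and 3.589 servings → $6.69.
The minimum over all feasible corners is $3.18.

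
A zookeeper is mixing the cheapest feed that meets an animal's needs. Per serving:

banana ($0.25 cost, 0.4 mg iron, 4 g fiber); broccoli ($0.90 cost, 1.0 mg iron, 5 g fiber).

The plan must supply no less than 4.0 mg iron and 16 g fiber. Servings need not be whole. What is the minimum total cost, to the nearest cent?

banana only: max(4.0/0.4, 16/4) = 10 servings → $2.50.
broccoli only: max(4.0/1.0, 16/5) = 4 servings → $3.60.
banana + broccoli with both targets exact would need a negative amount; discard.
Cheapest feasible corner: $2.50.

$2.50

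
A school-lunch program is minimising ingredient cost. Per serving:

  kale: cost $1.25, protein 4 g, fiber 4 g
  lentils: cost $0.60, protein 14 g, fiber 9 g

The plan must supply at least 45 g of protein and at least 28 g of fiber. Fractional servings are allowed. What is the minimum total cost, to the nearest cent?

Minimising a linear cost over {protein ≥ 45, fiber ≥ 28, servings ≥ 0} — the optimum is at a vertex, using one or two foods.
kale only: max(45/4, 28/4) = 11.25 servings → $14.06.
lentils only: max(45/14, 28/9) = 3.214 servings → $1.93.
kale + lentils: intersection lies outside the first quadrant.
The minimum over all feasible corners is $1.93.

$1.93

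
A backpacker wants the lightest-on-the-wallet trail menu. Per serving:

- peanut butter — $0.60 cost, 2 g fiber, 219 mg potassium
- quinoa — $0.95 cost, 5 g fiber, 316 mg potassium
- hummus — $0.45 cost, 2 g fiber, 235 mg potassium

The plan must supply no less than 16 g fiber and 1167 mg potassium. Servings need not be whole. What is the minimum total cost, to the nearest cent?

$3.14

Minimising a linear cost over {fiber ≥ 16, potassium ≥ 1167, servings ≥ 0} — the optimum is at a vertex, using one or two foods.
peanut butter only: max(16/2, 1167/219) = 8 servings → $4.80.
quinoa only: max(16/5, 1167/316) = 3.693 servings → $3.51.
hummus only: max(16/2, 1167/235) = 8 servings → $3.60.
peanut butter + quinoa with both tight: 1.683 servings and 2.527 servings → $3.41.
peanut butter + hummus with both targets exact would need a negative amount; discard.
quinoa + hummus with both tight: 2.626 servings and 1.435 servings → $3.14.
The minimum over all feasible corners is $3.14.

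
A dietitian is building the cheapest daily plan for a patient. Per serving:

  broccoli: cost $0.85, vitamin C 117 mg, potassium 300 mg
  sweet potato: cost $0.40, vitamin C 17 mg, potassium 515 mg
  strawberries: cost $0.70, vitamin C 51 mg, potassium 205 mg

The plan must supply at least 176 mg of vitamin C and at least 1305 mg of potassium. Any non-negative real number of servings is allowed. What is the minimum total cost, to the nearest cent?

$1.78

For a min-cost LP with two ≥-constraints, a basic feasible solution has at most two positive variables.
broccoli only: max(176/117, 1305/300) = 4.35 servings → $3.70.
sweet potato only: max(176/17, 1305/515) = 10.35 servings → $4.14.
strawberries only: max(176/51, 1305/205) = 6.366 servings → $4.46.
broccoli + sweet potato with both tight: 1.241 servings and 1.811 servings → $1.78.
broccoli + strawberries: the both-tight solution has a negative serving — not a feasible corner.
sweet potato + strawberries with both tight: 1.338 servings and 3.005 servings → $2.64.
So the least-cost plan costs $1.78.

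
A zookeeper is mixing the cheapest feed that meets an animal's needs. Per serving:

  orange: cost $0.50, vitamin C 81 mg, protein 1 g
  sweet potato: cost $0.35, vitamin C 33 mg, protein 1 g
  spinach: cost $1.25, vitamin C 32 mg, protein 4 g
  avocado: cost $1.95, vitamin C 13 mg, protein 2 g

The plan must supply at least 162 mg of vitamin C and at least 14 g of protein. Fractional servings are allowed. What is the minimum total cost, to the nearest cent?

$4.45

A basic optimal solution has at most two foods positive. Try each food alone and each pair with both targets met exactly.
orange only: max(162/81, 14/1) = 14 servings → $7.00.
sweet potato only: max(162/33, 14/1) = 14 servings → $4.90.
spinach only: max(162/32, 14/4) = 5.062 servings → $6.33.
avocado only: max(162/13, 14/2) = 12.46 servings → $24.30.
orange + sweet potato with both targets exact would need a negative amount; discard.
orange + spinach with both tight: 0.6849 servings and 3.329 servings → $4.50.
orange + avocado with both tight: 0.953 servings and 6.523 servings → $13.20.
sweet potato + spinach with both tight: 2 servings and 3 servings → $4.45.
sweet potato + avocado with both tight: 2.679 servings and 5.66 servings → $11.98.
spinach + avocado: the both-tight solution has a negative serving — not a feasible corner.
Cheapest feasible corner: $4.45.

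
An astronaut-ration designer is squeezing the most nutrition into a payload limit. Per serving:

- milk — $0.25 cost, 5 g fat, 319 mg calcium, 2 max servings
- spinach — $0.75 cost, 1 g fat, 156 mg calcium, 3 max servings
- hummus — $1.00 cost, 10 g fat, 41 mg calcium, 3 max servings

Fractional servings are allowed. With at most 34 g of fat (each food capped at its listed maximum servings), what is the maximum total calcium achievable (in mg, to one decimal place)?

1192.1 mg

Calcium per g fat: spinach 156, milk 63.8, hummus 4.1.
Take 3 servings of spinach: uses 3 g fat, +468.0 mg calcium (running total 468.0 mg).
Take 2 servings of milk: uses 10 g fat, +638.0 mg calcium (running total 1106.0 mg).
Take 2.1 servings of hummus: uses 21 g fat, +86.1 mg calcium (running total 1192.1 mg).
Greedy by best ratio exhausts the fat allowance optimally: 1192.1 mg.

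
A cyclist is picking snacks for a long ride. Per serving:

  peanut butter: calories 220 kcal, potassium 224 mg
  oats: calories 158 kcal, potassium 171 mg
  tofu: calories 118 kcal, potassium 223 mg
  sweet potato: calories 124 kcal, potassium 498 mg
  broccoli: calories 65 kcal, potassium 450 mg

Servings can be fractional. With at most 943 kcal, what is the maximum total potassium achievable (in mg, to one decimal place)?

6528.5 mg

Potassium per kcal: broccoli 6.923, sweet potato 4.016, tofu 1.89, oats 1.082, peanut butter 1.018.
With no serving limits, spend the whole calories allowance on broccoli: 943 kcal / 65 kcal × 450 mg = 6528.5 mg.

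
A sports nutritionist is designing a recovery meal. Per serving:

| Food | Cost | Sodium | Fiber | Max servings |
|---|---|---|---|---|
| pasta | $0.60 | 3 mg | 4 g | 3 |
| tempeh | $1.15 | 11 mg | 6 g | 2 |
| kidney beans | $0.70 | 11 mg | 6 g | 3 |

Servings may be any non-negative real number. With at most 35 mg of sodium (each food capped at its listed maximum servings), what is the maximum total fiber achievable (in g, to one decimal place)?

26.2 g

Fiber per mg sodium: pasta 1.333, tempeh 0.5455, kidney beans 0.5455.
Take 3 servings of pasta: uses 9 mg sodium, +12.0 g fiber (running total 12.0 g).
Take 2 servings of tempeh: uses 22 mg sodium, +12.0 g fiber (running total 24.0 g).
Take 0.3636 servings of kidney beans: uses 4 mg sodium, +2.2 g fiber (running total 26.2 g).
Greedy by best ratio exhausts the sodium allowance optimally: 26.2 g.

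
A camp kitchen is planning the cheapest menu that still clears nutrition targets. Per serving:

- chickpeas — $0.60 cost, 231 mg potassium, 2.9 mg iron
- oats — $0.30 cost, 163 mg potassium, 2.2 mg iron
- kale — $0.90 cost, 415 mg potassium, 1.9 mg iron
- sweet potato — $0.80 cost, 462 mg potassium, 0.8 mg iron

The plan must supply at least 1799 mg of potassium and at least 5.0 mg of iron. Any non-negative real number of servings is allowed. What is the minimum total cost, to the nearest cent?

$3.13

An LP optimum is at a vertex; with two nutrient constraints at most two foods are used. Check each candidate.
chickpeas only: max(1799/231, 5.0/2.9) = 7.788 servings → $4.67.
oats only: max(1799/163, 5.0/2.2) = 11.04 servings → $3.31.
kale only: max(1799/415, 5.0/1.9) = 4.335 servings → $3.90.
sweet potato only: max(1799/462, 5.0/0.8) = 6.25 servings → $5.00.
chickpeas + oats: the both-tight solution has a negative serving — not a feasible corner.
chickpeas + kale: the both-tight solution has a negative serving — not a feasible corner.
chickpeas + sweet potato with both tight: 0.7539 servings and 3.517 servings → $3.27.
oats + kale: the both-tight solution has a negative serving — not a feasible corner.
oats + sweet potato with both tight: 0.9828 servings and 3.547 servings → $3.13.
kale + sweet potato with both tight: 1.595 servings and 2.461 servings → $3.40.
Cheapest feasible corner: $3.13.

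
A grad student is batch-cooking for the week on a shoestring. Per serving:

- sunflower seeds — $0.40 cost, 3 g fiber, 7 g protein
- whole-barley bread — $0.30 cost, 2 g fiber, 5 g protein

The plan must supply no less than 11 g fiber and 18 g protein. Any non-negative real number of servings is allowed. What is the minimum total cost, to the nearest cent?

$1.47

With two linear requirements the optimum uses one or two foods; enumerate the corners.
sunflower seeds only: max(11/3, 18/7) = 3.667 servings → $1.47.
whole-barley bread only: max(11/2, 18/5) = 5.5 servings → $1.65.
sunflower seeds + whole-barley bread: intersection lies outside the first quadrant.
Cheapest feasible corner: $1.47.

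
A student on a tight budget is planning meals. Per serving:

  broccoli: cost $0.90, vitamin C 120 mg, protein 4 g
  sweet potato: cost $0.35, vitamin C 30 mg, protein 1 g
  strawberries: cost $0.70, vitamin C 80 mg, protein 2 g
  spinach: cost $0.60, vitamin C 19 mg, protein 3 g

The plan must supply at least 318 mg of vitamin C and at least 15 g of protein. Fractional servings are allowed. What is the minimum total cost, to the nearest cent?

Check every corner: each single food scaled to meet both minima, and each pair solved so both constraints bind.
broccoli only: max(318/120, 15/4) = 3.75 servings → $3.38.
sweet potato only: max(318/30, 15/1) = 15 servings → $5.25.
strawberries only: max(318/80, 15/2) = 7.5 servings → $5.25.
spinach only: max(318/19, 15/3) = 16.74 servings → $10.04.
broccoli + sweet potato (both tight): parallel constraints — no distinct corner.
broccoli + strawberries with both targets exact would need a negative amount; discard.
broccoli + spinach with both tight: 2.356 servings and 1.859 servings → $3.24.
sweet potato + strawberries: intersection lies outside the first quadrant.
sweet potato + spinach with both tight: 9.423 servings and 1.859 servings → $4.41.
strawberries + spinach with both tight: 3.312 servings and 2.792 servings → $3.99.
Cheapest feasible corner: $3.24.

$3.24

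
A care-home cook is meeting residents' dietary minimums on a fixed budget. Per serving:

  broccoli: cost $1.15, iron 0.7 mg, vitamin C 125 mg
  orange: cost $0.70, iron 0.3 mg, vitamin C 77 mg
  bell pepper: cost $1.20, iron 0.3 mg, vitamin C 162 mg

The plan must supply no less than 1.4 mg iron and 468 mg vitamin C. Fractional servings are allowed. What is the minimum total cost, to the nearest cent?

$3.72

The cheapest plan sits at a corner of the feasible region — with two constraints it uses at most two foods.
broccoli only: max(1.4/0.7, 468/125) = 3.744 servings → $4.31.
orange only: max(1.4/0.3, 468/77) = 6.078 servings → $4.25.
bell pepper only: max(1.4/0.3, 468/162) = 4.667 servings → $5.60.
broccoli + orange with both targets exact would need a negative amount; discard.
broccoli + bell pepper with both tight: 1.138 servings and 2.011 servings → $3.72.
orange + bell pepper with both tight: 3.388 servings and 1.278 servings → $3.91.
So the least-cost plan costs $3.72.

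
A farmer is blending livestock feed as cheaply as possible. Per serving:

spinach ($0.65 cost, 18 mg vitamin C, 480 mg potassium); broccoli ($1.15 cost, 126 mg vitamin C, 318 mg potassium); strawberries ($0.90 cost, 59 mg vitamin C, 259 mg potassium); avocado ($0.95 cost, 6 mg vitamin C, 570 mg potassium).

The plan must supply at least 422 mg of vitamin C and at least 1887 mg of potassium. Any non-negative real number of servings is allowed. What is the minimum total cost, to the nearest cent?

Compare the cost at each extreme point of the feasible region.
spinach only: max(422/18, 1887/480) = 23.44 servings → $15.24.
broccoli only: max(422/126, 1887/318) = 5.934 servings → $6.82.
strawberries only: max(422/59, 1887/259) = 7.286 servings → $6.56.
avocado only: max(422/6, 1887/570) = 70.33 servings → $66.82.
spinach + broccoli with both tight: 1.891 servings and 3.079 servings → $4.77.
spinach + strawberries with both tight: 0.08602 servings and 7.126 servings → $6.47.
spinach + avocado: intersection lies outside the first quadrant.
broccoli + strawberries: the both-tight solution has a negative serving — not a feasible corner.
broccoli + avocado with both tight: 3.279 servings and 1.481 servings → $5.18.
strawberries + avocado with both tight: 7.146 servings and 0.06344 servings → $6.49.
Cheapest feasible corner: $4.77.

$4.77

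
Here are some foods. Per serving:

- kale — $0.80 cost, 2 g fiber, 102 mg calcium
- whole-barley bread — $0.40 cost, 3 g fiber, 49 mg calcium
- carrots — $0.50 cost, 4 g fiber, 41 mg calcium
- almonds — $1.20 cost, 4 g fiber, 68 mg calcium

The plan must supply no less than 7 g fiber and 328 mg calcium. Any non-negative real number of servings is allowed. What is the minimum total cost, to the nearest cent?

$2.58

An LP optimum is at a vertex; with two nutrient constraints at most two foods are used. Check each candidate.
kale only: max(7/2, 328/102) = 3.5 servings → $2.80.
whole-barley bread only: max(7/3, 328/49) = 6.694 servings → $2.68.
carrots only: max(7/4, 328/41) = 8 servings → $4.00.
almonds only: max(7/4, 328/68) = 4.824 servings → $5.79.
kale + whole-barley bread with both tight: 3.082 servings and 0.2788 servings → $2.58.
kale + carrots with both tight: 3.144 servings and 0.1779 servings → $2.60.
kale + almonds with both tight: 3.074 servings and 0.2132 servings → $2.71.
whole-barley bread + carrots: the both-tight solution has a negative serving — not a feasible corner.
whole-barley bread + almonds: the both-tight solution has a negative serving — not a feasible corner.
carrots + almonds with both targets exact would need a negative amount; discard.
The minimum over all feasible corners is $2.58.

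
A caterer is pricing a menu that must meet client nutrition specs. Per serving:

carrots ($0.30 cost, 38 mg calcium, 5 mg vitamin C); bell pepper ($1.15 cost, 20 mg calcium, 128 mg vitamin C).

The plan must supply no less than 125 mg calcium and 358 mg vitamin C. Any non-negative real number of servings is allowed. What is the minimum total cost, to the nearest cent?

This is a tiny linear program; its minimum lies at a vertex of the feasible set. List the vertices and price them.
carrots only: max(125/38, 358/5) = 71.6 servings → $21.48.
bell pepper only: max(125/20, 358/128) = 6.25 servings → $7.19.
carrots + bell pepper with both tight: 1.856 servings and 2.724 servings → $3.69.
The minimum over all feasible corners is $3.69.

$3.69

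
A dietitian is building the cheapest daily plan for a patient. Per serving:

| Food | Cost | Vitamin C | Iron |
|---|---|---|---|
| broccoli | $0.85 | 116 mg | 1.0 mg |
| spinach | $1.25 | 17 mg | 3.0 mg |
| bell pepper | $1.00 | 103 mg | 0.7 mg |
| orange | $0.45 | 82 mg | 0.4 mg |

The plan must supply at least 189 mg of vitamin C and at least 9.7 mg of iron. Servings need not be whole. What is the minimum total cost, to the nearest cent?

Minimising a linear cost over {vitamin C ≥ 189, iron ≥ 9.7, servings ≥ 0} — the optimum is at a vertex, using one or two foods.
broccoli only: max(189/116, 9.7/1.0) = 9.7 servings → $8.24.
spinach only: max(189/17, 9.7/3.0) = 11.12 servings → $13.90.
bell pepper only: max(189/103, 9.7/0.7) = 13.86 servings → $13.86.
orange only: max(189/82, 9.7/0.4) = 24.25 servings → $10.91.
broccoli + spinach with both tight: 1.215 servings and 2.828 servings → $4.57.
broccoli + bell pepper with both targets exact would need a negative amount; discard.
broccoli + orange: the both-tight solution has a negative serving — not a feasible corner.
spinach + bell pepper with both tight: 2.918 servings and 1.353 servings → $5.00.
spinach + orange with both tight: 3.009 servings and 1.681 servings → $4.52.
bell pepper + orange: intersection lies outside the first quadrant.
Cheapest feasible corner: $4.52.

$4.52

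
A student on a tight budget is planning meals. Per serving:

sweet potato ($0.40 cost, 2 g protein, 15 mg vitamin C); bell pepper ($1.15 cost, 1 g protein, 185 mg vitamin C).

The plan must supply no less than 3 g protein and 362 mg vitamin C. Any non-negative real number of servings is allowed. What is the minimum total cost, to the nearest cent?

A basic optimal solution has at most two foods positive. Try each food alone and each pair with both targets met exactly.
sweet potato only: max(3/2, 362/15) = 24.13 servings → $9.65.
bell pepper only: max(3/1, 362/185) = 3 servings → $3.45.
sweet potato + bell pepper with both tight: 0.5437 servings and 1.913 servings → $2.42.
Cheapest feasible corner: $2.42.

$2.42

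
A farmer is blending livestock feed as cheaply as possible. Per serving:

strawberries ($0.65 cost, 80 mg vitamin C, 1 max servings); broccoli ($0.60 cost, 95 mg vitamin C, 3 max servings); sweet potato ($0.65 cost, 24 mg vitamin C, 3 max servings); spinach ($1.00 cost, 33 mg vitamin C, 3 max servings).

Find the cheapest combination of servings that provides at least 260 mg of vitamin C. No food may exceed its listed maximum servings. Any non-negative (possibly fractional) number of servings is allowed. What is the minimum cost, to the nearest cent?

$1.64

Cost per mg of vitamin C: broccoli $0.0063, strawberries $0.0081, sweet potato $0.0271, spinach $0.0303.
Take 2.737 servings of broccoli: +260.0 mg vitamin C for $1.64 (total $1.64, still need 0.0 mg).
Greedy by cheapest-per-mg is optimal for a single linear constraint, so the minimum cost is $1.64.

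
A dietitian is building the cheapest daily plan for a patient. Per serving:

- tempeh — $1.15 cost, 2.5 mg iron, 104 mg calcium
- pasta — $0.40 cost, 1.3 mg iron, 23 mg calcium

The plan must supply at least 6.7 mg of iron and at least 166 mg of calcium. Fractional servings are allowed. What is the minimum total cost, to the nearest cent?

Two binding constraints pin down two serving amounts, so the optimal mix uses at most two foods. The candidates are each food alone (scaled to the tighter of iron/calcium) and each pair with both constraints tight.
tempeh only: max(6.7/2.5, 166/104) = 2.68 servings → $3.08.
pasta only: max(6.7/1.3, 166/23) = 7.217 servings → $2.89.
tempeh + pasta with both tight: 0.7941 servings and 3.627 servings → $2.36.
Cheapest feasible corner: $2.36.

$2.36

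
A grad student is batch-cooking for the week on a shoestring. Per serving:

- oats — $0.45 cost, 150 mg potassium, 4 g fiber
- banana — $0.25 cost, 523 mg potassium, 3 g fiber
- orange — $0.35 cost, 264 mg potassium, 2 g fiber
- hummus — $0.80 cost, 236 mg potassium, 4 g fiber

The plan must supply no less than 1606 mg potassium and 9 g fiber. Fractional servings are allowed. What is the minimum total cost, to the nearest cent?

For a min-cost LP with two ≥-constraints, a basic feasible solution has at most two positive variables.
oats only: max(1606/150, 9/4) = 10.71 servings → $4.82.
banana only: max(1606/523, 9/3) = 3.071 servings → $0.77.
orange only: max(1606/264, 9/2) = 6.083 servings → $2.13.
hummus only: max(1606/236, 9/4) = 6.805 servings → $5.44.
oats + banana: the both-tight solution has a negative serving — not a feasible corner.
oats + orange with both targets exact would need a negative amount; discard.
oats + hummus with both targets exact would need a negative amount; discard.
banana + orange with both targets exact would need a negative amount; discard.
banana + hummus: intersection lies outside the first quadrant.
orange + hummus: the both-tight solution has a negative serving — not a feasible corner.
So the least-cost plan costs $0.77.

$0.77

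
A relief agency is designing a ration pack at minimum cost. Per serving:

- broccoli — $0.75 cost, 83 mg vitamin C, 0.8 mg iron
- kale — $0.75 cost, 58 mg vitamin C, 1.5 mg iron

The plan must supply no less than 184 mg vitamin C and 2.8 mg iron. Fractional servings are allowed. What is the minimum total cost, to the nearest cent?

broccoli only: max(184/83, 2.8/0.8) = 3.5 servings → $2.62.
kale only: max(184/58, 2.8/1.5) = 3.172 servings → $2.38.
broccoli + kale with both tight: 1.455 servings and 1.091 servings → $1.91.
The minimum over all feasible corners is $1.91.

$1.91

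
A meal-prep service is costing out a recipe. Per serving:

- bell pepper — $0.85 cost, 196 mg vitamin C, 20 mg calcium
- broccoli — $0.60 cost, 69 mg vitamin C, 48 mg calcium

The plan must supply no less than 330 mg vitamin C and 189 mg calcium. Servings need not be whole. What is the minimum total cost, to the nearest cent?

$2.57

An LP optimum is at a vertex; with two nutrient constraints at most two foods are used. Check each candidate.
bell pepper only: max(330/196, 189/20) = 9.45 servings → $8.03.
broccoli only: max(330/69, 189/48) = 4.783 servings → $2.87.
bell pepper + broccoli with both tight: 0.3487 servings and 3.792 servings → $2.57.
Cheapest feasible corner: $2.57.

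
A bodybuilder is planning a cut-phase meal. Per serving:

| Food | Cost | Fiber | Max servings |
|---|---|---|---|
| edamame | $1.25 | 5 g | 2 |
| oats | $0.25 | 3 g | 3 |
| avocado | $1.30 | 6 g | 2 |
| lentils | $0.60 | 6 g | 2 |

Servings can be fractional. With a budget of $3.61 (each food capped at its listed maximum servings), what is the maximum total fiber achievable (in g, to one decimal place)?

28.7 g

Fiber per dollar: oats 12, lentils 10, avocado 4.615, edamame 4.
Take 3 servings of oats: spends $0.75, +9.0 g fiber (running total 9.0 g).
Take 2 servings of lentils: spends $1.20, +12.0 g fiber (running total 21.0 g).
Take 1.277 servings of avocado: spends $1.66, +7.7 g fiber (running total 28.7 g).
Filling greedily by fiber-per-dollar is optimal for one linear limit, giving 28.7 g.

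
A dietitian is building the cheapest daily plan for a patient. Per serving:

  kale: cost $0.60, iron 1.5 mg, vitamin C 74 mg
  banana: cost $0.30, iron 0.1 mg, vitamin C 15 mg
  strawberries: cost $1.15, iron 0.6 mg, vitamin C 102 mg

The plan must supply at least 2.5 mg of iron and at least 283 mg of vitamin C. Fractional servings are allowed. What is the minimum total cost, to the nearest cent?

$2.29

Two binding constraints pin down two serving amounts, so the optimal mix uses at most two foods. The candidates are each food alone (scaled to the tighter of iron/vitamin C) and each pair with both constraints tight.
kale only: max(2.5/1.5, 283/74) = 3.824 servings → $2.29.
banana only: max(2.5/0.1, 283/15) = 25 servings → $7.50.
strawberries only: max(2.5/0.6, 283/102) = 4.167 servings → $4.79.
kale + banana with both tight: 0.6093 servings and 15.86 servings → $5.12.
kale + strawberries with both tight: 0.7845 servings and 2.205 servings → $3.01.
banana + strawberries: the both-tight solution has a negative serving — not a feasible corner.
The minimum over all feasible corners is $2.29.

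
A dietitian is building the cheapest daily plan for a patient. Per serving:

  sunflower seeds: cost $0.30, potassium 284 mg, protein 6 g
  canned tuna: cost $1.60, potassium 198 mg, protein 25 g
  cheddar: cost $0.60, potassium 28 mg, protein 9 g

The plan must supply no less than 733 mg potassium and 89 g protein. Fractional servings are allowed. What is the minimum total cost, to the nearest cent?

$4.45

sunflower seeds only: max(733/284, 89/6) = 14.83 servings → $4.45.
canned tuna only: max(733/198, 89/25) = 3.702 servings → $5.92.
cheddar only: max(733/28, 89/9) = 26.18 servings → $15.71.
sunflower seeds + canned tuna with both tight: 0.1189 servings and 3.531 servings → $5.69.
sunflower seeds + cheddar with both tight: 1.719 servings and 8.743 servings → $5.76.
canned tuna + cheddar with both targets exact would need a negative amount; discard.
So the least-cost plan costs $4.45.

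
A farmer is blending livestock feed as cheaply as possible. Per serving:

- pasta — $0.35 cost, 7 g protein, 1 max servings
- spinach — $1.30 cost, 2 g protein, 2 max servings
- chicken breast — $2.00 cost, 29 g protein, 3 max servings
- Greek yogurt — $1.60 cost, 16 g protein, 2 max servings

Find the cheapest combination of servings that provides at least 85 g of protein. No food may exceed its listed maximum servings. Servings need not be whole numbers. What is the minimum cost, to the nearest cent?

Cost per g of protein: pasta $0.0500, chicken breast $0.0690, Greek yogurt $0.1000, spinach $0.6500.
Take 1 serving of pasta: +7.0 g protein for $0.35 (total $0.35, still need 78.0 g).
Take 2.69 servings of chicken breast: +78.0 g protein for $5.38 (total $5.73, still need 0.0 g).
Filling from the cheapest source first is optimal under one linear minimum: $5.73.

$5.73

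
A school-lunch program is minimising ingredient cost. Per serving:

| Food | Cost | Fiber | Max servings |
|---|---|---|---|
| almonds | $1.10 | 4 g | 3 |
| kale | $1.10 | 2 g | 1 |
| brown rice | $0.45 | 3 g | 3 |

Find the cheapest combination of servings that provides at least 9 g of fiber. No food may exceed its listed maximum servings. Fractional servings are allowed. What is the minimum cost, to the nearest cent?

$1.35

Cost per g of fiber: brown rice $0.1500, almonds $0.2750, kale $0.5500.
Take 3 servings of brown rice: +9.0 g fiber for $1.35 (total $1.35, still need 0.0 g).
Greedy by cheapest-per-g is optimal for a single linear constraint, so the minimum cost is $1.35.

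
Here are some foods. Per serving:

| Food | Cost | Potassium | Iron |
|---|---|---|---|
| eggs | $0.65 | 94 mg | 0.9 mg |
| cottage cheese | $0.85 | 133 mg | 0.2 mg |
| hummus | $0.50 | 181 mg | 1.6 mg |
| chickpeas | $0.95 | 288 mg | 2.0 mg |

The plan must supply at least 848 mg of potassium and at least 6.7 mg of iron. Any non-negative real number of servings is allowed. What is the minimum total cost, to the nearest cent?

This is a tiny linear program; its minimum lies at a vertex of the feasible set. List the vertices and price them.
eggs only: max(848/94, 6.7/0.9) = 9.021 servings → $5.86.
cottage cheese only: max(848/133, 6.7/0.2) = 33.5 servings → $28.48.
hummus only: max(848/181, 6.7/1.6) = 4.685 servings → $2.34.
chickpeas only: max(848/288, 6.7/2.0) = 3.35 servings → $3.18.
eggs + cottage cheese with both tight: 7.151 servings and 1.322 servings → $5.77.
eggs + hummus: the both-tight solution has a negative serving — not a feasible corner.
eggs + chickpeas with both tight: 3.281 servings and 1.874 servings → $3.91.
cottage cheese + hummus with both tight: 0.816 servings and 4.086 servings → $2.74.
cottage cheese + chickpeas: intersection lies outside the first quadrant.
hummus + chickpeas with both tight: 2.364 servings and 1.459 servings → $2.57.
The minimum over all feasible corners is $2.34.

$2.34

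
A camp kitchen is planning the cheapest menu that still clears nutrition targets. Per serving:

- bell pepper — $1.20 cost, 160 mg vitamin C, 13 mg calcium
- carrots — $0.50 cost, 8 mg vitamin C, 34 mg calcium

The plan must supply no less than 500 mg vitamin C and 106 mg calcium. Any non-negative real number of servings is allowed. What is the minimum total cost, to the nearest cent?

Check every corner: each single food scaled to meet both minima, and each pair solved so both constraints bind.
bell pepper only: max(500/160, 106/13) = 8.154 servings → $9.78.
carrots only: max(500/8, 106/34) = 62.5 servings → $31.25.
bell pepper + carrots with both tight: 3.027 servings and 1.96 servings → $4.61.
So the least-cost plan costs $4.61.

$4.61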